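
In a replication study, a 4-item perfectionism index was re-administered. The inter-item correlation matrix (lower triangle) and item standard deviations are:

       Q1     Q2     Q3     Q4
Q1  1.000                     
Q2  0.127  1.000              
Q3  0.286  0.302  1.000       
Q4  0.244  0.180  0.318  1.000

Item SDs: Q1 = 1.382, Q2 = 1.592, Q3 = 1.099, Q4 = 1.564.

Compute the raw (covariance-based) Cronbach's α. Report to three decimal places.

α = 0.541

Σσ²ᵢ = 1.382² + 1.592² + 1.099² + 1.564² = 8.0983
Covariances σ_ij = r_ij · s_i · s_j:
  σ(Q1,Q2) = 0.127 × 1.382 × 1.592 = 0.2794
  σ(Q1,Q3) = 0.286 × 1.382 × 1.099 = 0.4344
  σ(Q1,Q4) = 0.244 × 1.382 × 1.564 = 0.5274
  σ(Q2,Q3) = 0.302 × 1.592 × 1.099 = 0.5284
  σ(Q2,Q4) = 0.180 × 1.592 × 1.564 = 0.4482
  σ(Q3,Q4) = 0.318 × 1.099 × 1.564 = 0.5466
σ²_T = Σσ²ᵢ + 2·Σσ_ij = 8.0983 + 2 × 2.7644 = 13.6271
α = (4/3)·(1 − 8.0983/13.6271) = 0.541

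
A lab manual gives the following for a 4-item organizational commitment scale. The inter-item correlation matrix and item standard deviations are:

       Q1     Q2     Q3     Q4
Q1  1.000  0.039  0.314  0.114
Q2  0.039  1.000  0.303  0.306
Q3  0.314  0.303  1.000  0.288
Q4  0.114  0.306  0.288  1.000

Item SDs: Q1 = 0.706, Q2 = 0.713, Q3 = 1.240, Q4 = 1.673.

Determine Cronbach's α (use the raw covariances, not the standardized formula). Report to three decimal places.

Σσ²ᵢ = 0.706² + 0.713² + 1.240² + 1.673² = 5.3433
Covariances σ_ij = r_ij · s_i · s_j:
  σ(Q1,Q2) = 0.039 × 0.706 × 0.713 = 0.0196
  σ(Q1,Q3) = 0.314 × 0.706 × 1.240 = 0.2749
  σ(Q1,Q4) = 0.114 × 0.706 × 1.673 = 0.1346
  σ(Q2,Q3) = 0.303 × 0.713 × 1.240 = 0.2679
  σ(Q2,Q4) = 0.306 × 0.713 × 1.673 = 0.3650
  σ(Q3,Q4) = 0.288 × 1.240 × 1.673 = 0.5975
σ²_T = Σσ²ᵢ + 2·Σσ_ij = 5.3433 + 2 × 1.6595 = 8.6623
α = (4/3)·(1 − 5.3433/8.6623) = 0.511

Cronbach's α = 0.511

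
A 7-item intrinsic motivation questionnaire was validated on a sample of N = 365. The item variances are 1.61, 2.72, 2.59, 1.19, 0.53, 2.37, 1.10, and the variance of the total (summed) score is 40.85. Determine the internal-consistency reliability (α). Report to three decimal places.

α = 0.821

ΣVar(i) = 1.61 + 2.72 + 2.59 + 1.19 + 0.53 + 2.37 + 1.10 = 12.11
α = (k/(k−1))·(1 − ΣVar(i)/σ²_T) = (7/6)·(1 − 12.11/40.85) = 0.821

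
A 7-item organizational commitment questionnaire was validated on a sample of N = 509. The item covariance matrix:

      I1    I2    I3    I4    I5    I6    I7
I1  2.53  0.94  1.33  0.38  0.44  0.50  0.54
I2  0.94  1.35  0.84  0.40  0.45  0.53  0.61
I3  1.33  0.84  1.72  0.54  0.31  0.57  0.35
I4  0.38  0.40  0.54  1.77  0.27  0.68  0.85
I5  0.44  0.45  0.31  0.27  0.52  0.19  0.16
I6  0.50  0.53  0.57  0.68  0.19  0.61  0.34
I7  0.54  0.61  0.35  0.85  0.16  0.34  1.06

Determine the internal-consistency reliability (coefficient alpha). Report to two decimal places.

sum of item variances = 2.53 + 1.35 + 1.72 + 1.77 + 0.52 + 0.61 + 1.06 = 9.56
Σ_{i<j} σ_ij = 11.22
total variance = 9.56 + 2 × 11.22 = 32.00
α = (k/(k−1))·(1 − sum of item variances/total variance) = (7/6)·(1 − 9.56/32.00) = 0.82

coefficient alpha = 0.82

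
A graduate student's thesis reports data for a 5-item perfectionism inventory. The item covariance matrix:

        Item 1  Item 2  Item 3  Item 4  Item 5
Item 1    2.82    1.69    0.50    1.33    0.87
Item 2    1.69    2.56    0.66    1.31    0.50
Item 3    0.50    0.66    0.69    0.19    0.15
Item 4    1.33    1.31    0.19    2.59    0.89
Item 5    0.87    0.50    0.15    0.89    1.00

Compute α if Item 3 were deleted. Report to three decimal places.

α = 0.793

Remaining items: Item 1, Item 2, Item 4, Item 5 (k = 4).
sum of item variances = 2.82 + 2.56 + 2.59 + 1.00 = 8.97
σ²_T = 8.97 + 2 × 6.59 = 22.15
α (item deleted) = (4/3)·(1 − 8.97/22.15) = 0.793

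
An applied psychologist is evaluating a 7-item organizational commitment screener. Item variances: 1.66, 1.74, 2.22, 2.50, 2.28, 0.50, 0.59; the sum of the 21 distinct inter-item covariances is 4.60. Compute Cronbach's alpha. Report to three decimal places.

Σσ²ᵢ = 1.66 + 1.74 + 2.22 + 2.50 + 2.28 + 0.50 + 0.59 = 11.49
Sum of distinct covariances = 4.60
σ²_T = Σσ²ᵢ + 2·Σcov = 11.49 + 2 × 4.60 = 20.69
α = (7/6)·(1 − 11.49/20.69) = 0.519

Cronbach's alpha = 0.519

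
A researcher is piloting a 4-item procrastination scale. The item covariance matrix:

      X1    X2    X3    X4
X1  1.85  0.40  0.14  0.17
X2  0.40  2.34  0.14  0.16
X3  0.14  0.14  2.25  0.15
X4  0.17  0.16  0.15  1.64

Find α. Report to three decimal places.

Σσ²ᵢ = 1.85 + 2.34 + 2.25 + 1.64 = 8.08
Sum of the distinct covariances = 1.16
σ²_T = 8.08 + 2 × 1.16 = 10.40
α = (k/(k−1))·(1 − Σσ²ᵢ/σ²_T) = (4/3)·(1 − 8.08/10.40) = 0.297

α = 0.297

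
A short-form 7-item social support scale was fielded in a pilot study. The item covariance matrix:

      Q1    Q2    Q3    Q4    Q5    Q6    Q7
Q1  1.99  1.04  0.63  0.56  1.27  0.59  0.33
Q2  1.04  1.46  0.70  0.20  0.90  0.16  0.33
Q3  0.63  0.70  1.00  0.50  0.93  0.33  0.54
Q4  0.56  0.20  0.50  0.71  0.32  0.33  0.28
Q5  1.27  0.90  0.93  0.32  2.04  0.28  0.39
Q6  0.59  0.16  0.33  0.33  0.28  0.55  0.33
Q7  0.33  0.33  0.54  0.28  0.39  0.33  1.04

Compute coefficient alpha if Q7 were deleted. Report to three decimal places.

Remaining items: Q1, Q2, Q3, Q4, Q5, Q6 (k = 6).
Σσᵢ² = 1.99 + 1.46 + 1.00 + 0.71 + 2.04 + 0.55 = 7.75
total variance = 7.75 + 2 × 8.74 = 25.23
α (item deleted) = (6/5)·(1 − 7.75/25.23) = 0.831

coefficient alpha = 0.831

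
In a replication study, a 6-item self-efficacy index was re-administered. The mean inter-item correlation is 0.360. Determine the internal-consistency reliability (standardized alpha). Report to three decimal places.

Standardized α = k·r̄ / (1 + (k−1)·r̄) = 6 × 0.360 / (1 + 5 × 0.360)
  = 2.1600 / 2.8000 = 0.771

standardized alpha = 0.771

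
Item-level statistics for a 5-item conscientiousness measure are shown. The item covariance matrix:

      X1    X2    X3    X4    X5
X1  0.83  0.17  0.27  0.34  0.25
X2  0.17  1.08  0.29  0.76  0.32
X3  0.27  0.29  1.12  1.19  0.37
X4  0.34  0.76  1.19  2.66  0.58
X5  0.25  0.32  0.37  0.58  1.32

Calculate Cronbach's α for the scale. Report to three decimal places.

Σσ²ᵢ = 0.83 + 1.08 + 1.12 + 2.66 + 1.32 = 7.01
Σ_{i<j} σ_ij = 4.54
total variance = 7.01 + 2 × 4.54 = 16.09
α = (k/(k−1))·(1 − Σσ²ᵢ/total variance) = (5/4)·(1 − 7.01/16.09) = 0.705

Cronbach's α = 0.705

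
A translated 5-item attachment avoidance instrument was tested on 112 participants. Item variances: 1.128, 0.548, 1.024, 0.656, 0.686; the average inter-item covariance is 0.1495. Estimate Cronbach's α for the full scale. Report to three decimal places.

Cronbach's α = 0.531

sum of item variances = 1.128 + 0.548 + 1.024 + 0.656 + 0.686 = 4.042
Sum of the 10 distinct covariances = 10 × 0.1495 = 1.4950
Var(T) = sum of item variances + 2·Σcov = 4.042 + 2 × 1.4950 = 7.0320
α = (5/4)·(1 − 4.042/7.0320) = 0.531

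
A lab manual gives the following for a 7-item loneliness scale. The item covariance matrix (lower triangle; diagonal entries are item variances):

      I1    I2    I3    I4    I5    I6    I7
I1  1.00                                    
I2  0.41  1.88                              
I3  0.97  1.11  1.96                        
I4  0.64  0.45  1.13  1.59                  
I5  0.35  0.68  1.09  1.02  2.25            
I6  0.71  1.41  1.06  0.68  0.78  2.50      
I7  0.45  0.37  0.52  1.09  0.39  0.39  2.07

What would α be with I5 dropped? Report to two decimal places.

α = 0.81

Remaining items: I1, I2, I3, I4, I6, I7 (k = 6).
ΣVar(i) = 1.00 + 1.88 + 1.96 + 1.59 + 2.50 + 2.07 = 11.00
total variance = 11.00 + 2 × 11.39 = 33.78
α (item deleted) = (6/5)·(1 − 11.00/33.78) = 0.81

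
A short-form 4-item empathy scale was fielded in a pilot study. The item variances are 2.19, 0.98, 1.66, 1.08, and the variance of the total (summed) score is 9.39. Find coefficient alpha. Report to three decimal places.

Σσ²ᵢ = 2.19 + 0.98 + 1.66 + 1.08 = 5.91
α = (k/(k−1))·(1 − Σσ²ᵢ/Var(T)) = (4/3)·(1 − 5.91/9.39) = 0.494

α = 0.494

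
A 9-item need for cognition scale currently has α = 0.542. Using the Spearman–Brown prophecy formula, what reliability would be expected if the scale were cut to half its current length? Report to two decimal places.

predicted reliability = 0.37

Length factor m = 1/2
α' = m·α / (1 − (1−m)·α)
   = 1/2 × 0.542 / (1 − (1 − 1/2) × 0.542)
   = 0.2710 / 0.7290 = 0.37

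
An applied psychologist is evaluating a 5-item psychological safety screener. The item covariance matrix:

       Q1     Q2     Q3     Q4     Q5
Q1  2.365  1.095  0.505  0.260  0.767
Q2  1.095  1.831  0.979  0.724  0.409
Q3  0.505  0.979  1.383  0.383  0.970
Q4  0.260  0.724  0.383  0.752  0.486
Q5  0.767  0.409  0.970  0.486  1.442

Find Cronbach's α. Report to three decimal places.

α = 0.786

Σσᵢ² = 2.365 + 1.831 + 1.383 + 0.752 + 1.442 = 7.773
Σ_{i<j} σ_ij = 6.578
σ²_T = 7.773 + 2 × 6.578 = 20.929
α = (k/(k−1))·(1 − Σσᵢ²/σ²_T) = (5/4)·(1 − 7.773/20.929) = 0.786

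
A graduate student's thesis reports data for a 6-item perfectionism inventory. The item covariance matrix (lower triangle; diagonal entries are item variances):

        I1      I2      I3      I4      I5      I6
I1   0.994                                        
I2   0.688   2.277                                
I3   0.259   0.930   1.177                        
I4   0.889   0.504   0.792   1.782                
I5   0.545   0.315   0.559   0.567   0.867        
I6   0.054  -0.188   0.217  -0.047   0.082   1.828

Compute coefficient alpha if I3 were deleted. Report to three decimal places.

α = 0.585

Remaining items: I1, I2, I4, I5, I6 (k = 5).
Σσᵢ² = 0.994 + 2.277 + 1.782 + 0.867 + 1.828 = 7.748
σ²_T = 7.748 + 2 × 3.409 = 14.566
α (item deleted) = (5/4)·(1 − 7.748/14.566) = 0.585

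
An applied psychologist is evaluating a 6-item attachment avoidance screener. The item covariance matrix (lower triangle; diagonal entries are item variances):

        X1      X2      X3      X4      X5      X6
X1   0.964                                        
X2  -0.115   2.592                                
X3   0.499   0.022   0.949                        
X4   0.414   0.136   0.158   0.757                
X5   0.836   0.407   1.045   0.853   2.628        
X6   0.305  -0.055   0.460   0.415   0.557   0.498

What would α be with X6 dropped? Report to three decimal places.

α = 0.649

Remaining items: X1, X2, X3, X4, X5 (k = 5).
ΣVar(i) = 0.964 + 2.592 + 0.949 + 0.757 + 2.628 = 7.890
Var(T) = 7.890 + 2 × 4.255 = 16.400
α (item deleted) = (5/4)·(1 − 7.890/16.400) = 0.649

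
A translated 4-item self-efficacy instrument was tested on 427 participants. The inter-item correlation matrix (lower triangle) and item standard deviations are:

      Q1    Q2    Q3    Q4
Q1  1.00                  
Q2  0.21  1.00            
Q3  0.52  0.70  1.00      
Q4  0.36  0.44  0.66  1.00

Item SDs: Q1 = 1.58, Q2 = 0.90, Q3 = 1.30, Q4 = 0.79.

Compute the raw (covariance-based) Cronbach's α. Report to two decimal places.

Σσ²ᵢ = 1.58² + 0.90² + 1.30² + 0.79² = 5.6205
Covariances σ_ij = r_ij · s_i · s_j:
  σ(Q1,Q2) = 0.21 × 1.58 × 0.90 = 0.2986
  σ(Q1,Q3) = 0.52 × 1.58 × 1.30 = 1.0681
  σ(Q1,Q4) = 0.36 × 1.58 × 0.79 = 0.4494
  σ(Q2,Q3) = 0.70 × 0.90 × 1.30 = 0.8190
  σ(Q2,Q4) = 0.44 × 0.90 × 0.79 = 0.3128
  σ(Q3,Q4) = 0.66 × 1.30 × 0.79 = 0.6778
σ²_T = Σσ²ᵢ + 2·Σσ_ij = 5.6205 + 2 × 3.6257 = 12.8719
α = (4/3)·(1 − 5.6205/12.8719) = 0.75

Cronbach's α = 0.75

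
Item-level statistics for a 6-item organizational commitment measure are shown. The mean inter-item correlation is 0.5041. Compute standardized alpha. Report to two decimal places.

Standardized α = k·r̄ / (1 + (k−1)·r̄) = 6 × 0.5041 / (1 + 5 × 0.5041)
  = 3.0246 / 3.5205 = 0.86

α = 0.86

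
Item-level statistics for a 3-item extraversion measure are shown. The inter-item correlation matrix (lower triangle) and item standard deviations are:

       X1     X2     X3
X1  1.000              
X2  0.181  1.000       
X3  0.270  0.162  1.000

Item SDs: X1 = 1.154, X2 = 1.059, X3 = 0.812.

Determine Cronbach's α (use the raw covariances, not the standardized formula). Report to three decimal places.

α = 0.424

Σσ²ᵢ = 1.154² + 1.059² + 0.812² = 3.1125
Covariances σ_ij = r_ij · s_i · s_j:
  σ(X1,X2) = 0.181 × 1.154 × 1.059 = 0.2212
  σ(X1,X3) = 0.270 × 1.154 × 0.812 = 0.2530
  σ(X2,X3) = 0.162 × 1.059 × 0.812 = 0.1393
σ²_T = Σσ²ᵢ + 2·Σσ_ij = 3.1125 + 2 × 0.6135 = 4.3395
α = (3/2)·(1 − 3.1125/4.3395) = 0.424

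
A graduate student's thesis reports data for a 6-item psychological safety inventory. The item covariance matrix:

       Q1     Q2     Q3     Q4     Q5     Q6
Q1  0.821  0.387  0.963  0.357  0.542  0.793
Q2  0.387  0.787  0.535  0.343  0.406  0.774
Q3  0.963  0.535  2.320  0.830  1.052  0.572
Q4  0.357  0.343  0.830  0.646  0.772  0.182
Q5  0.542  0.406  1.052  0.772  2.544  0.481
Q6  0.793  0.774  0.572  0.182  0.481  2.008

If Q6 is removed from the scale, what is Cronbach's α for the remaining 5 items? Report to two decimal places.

Remaining items: Q1, Q2, Q3, Q4, Q5 (k = 5).
Σσᵢ² = 0.821 + 0.787 + 2.320 + 0.646 + 2.544 = 7.118
Var(T) = 7.118 + 2 × 6.187 = 19.492
α (item deleted) = (5/4)·(1 − 7.118/19.492) = 0.79

Cronbach's α = 0.79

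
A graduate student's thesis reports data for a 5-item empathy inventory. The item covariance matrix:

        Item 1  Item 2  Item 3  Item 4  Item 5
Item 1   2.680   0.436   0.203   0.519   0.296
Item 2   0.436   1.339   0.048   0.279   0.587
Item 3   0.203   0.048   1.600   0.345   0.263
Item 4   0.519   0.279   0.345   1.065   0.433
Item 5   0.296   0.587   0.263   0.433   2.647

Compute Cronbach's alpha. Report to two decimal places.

Σσᵢ² = 2.680 + 1.339 + 1.600 + 1.065 + 2.647 = 9.331
Σ_{i<j} σ_ij = 3.409
Var(T) = 9.331 + 2 × 3.409 = 16.149
α = (k/(k−1))·(1 − Σσᵢ²/Var(T)) = (5/4)·(1 − 9.331/16.149) = 0.53

Cronbach's alpha = 0.53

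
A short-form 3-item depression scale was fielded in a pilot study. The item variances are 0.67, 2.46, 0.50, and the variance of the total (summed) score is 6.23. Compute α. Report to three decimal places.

ΣVar(i) = 0.67 + 2.46 + 0.50 = 3.63
α = (k/(k−1))·(1 − ΣVar(i)/total variance) = (3/2)·(1 − 3.63/6.23) = 0.626

α = 0.626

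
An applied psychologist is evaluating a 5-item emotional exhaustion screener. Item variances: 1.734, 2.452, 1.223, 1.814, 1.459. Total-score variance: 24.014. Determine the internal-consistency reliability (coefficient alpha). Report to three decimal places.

α = 0.798

ΣVar(i) = 1.734 + 2.452 + 1.223 + 1.814 + 1.459 = 8.682
α = (k/(k−1))·(1 − ΣVar(i)/total variance) = (5/4)·(1 − 8.682/24.014) = 0.798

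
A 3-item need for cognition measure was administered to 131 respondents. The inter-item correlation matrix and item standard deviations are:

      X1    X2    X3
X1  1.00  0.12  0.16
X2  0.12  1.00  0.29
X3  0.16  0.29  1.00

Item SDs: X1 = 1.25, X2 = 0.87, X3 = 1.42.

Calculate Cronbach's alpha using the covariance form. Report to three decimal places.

Cronbach's alpha = 0.394

Σσ²ᵢ = 1.25² + 0.87² + 1.42² = 4.3358
Covariances σ_ij = r_ij · s_i · s_j:
  σ(X1,X2) = 0.12 × 1.25 × 0.87 = 0.1305
  σ(X1,X3) = 0.16 × 1.25 × 1.42 = 0.2840
  σ(X2,X3) = 0.29 × 0.87 × 1.42 = 0.3583
σ²_T = Σσ²ᵢ + 2·Σσ_ij = 4.3358 + 2 × 0.7728 = 5.8814
α = (3/2)·(1 − 4.3358/5.8814) = 0.394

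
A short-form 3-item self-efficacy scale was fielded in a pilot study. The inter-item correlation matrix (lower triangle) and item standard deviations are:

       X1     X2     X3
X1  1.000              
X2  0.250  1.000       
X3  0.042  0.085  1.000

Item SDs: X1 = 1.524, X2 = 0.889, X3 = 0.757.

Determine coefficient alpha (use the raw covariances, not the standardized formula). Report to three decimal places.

Σσ²ᵢ = 1.524² + 0.889² + 0.757² = 3.6859
Covariances σ_ij = r_ij · s_i · s_j:
  σ(X1,X2) = 0.250 × 1.524 × 0.889 = 0.3387
  σ(X1,X3) = 0.042 × 1.524 × 0.757 = 0.0485
  σ(X2,X3) = 0.085 × 0.889 × 0.757 = 0.0572
σ²_T = Σσ²ᵢ + 2·Σσ_ij = 3.6859 + 2 × 0.4444 = 4.5747
α = (3/2)·(1 − 3.6859/4.5747) = 0.291

α = 0.291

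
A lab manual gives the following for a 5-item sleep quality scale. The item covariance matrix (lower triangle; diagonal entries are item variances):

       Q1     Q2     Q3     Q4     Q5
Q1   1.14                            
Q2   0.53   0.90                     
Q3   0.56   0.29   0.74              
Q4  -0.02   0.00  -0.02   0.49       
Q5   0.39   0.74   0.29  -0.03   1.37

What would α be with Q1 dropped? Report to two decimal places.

Remaining items: Q2, Q3, Q4, Q5 (k = 4).
ΣVar(i) = 0.90 + 0.74 + 0.49 + 1.37 = 3.50
total variance = 3.50 + 2 × 1.27 = 6.04
α (item deleted) = (4/3)·(1 − 3.50/6.04) = 0.56

α = 0.56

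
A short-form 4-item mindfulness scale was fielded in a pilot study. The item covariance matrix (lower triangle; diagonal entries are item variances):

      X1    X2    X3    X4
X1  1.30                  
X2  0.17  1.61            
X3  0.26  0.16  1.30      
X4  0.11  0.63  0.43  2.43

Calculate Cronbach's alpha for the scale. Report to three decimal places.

ΣVar(i) = 1.30 + 1.61 + 1.30 + 2.43 = 6.64
Sum of off-diagonal covariances = 1.76
σ²_total = 6.64 + 2 × 1.76 = 10.16
α = (k/(k−1))·(1 − ΣVar(i)/σ²_total) = (4/3)·(1 − 6.64/10.16) = 0.462

α = 0.462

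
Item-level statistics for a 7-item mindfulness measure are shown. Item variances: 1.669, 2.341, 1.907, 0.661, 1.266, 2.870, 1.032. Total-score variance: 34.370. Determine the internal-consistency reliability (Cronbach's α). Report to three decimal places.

Σσ²ᵢ = 1.669 + 2.341 + 1.907 + 0.661 + 1.266 + 2.870 + 1.032 = 11.746
α = (k/(k−1))·(1 − Σσ²ᵢ/σ²_total) = (7/6)·(1 − 11.746/34.370) = 0.768

α = 0.768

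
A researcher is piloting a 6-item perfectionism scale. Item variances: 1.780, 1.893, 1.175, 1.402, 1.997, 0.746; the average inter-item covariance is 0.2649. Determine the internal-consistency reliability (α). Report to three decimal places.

α = 0.563

ΣVar(i) = 1.780 + 1.893 + 1.175 + 1.402 + 1.997 + 0.746 = 8.993
Sum of the 15 distinct covariances = 15 × 0.2649 = 3.9735
σ²_total = ΣVar(i) + 2·Σcov = 8.993 + 2 × 3.9735 = 16.9400
α = (6/5)·(1 − 8.993/16.9400) = 0.563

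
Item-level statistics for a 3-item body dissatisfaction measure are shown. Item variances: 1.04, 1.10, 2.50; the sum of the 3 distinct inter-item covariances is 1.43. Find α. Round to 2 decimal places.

α = 0.57

sum of item variances = 1.04 + 1.10 + 2.50 = 4.64
Sum of distinct covariances = 1.43
Var(T) = sum of item variances + 2·Σcov = 4.64 + 2 × 1.43 = 7.50
α = (3/2)·(1 − 4.64/7.50) = 0.57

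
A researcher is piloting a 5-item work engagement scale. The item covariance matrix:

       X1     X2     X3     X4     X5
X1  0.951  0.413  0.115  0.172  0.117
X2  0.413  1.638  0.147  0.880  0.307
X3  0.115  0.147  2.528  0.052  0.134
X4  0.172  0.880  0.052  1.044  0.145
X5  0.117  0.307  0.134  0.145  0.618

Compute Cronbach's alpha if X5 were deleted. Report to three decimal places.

α = 0.488

Remaining items: X1, X2, X3, X4 (k = 4).
Σσᵢ² = 0.951 + 1.638 + 2.528 + 1.044 = 6.161
σ²_T = 6.161 + 2 × 1.779 = 9.719
α (item deleted) = (4/3)·(1 − 6.161/9.719) = 0.488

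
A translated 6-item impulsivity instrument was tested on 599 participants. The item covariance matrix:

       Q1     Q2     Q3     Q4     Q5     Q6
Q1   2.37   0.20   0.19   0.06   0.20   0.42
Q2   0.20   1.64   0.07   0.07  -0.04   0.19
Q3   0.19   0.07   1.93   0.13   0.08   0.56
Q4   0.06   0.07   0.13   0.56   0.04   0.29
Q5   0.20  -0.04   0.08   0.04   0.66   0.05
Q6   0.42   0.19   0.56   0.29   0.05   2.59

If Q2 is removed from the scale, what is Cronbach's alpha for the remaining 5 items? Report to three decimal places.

Remaining items: Q1, Q3, Q4, Q5, Q6 (k = 5).
Σσᵢ² = 2.37 + 1.93 + 0.56 + 0.66 + 2.59 = 8.11
σ²_total = 8.11 + 2 × 2.02 = 12.15
α (item deleted) = (5/4)·(1 − 8.11/12.15) = 0.416

α = 0.416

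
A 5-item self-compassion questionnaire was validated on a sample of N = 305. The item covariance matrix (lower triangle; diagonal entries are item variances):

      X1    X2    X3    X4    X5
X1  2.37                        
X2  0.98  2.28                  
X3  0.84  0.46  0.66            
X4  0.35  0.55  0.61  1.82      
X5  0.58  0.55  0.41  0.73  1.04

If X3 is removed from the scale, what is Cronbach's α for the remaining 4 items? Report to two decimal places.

α = 0.67

Remaining items: X1, X2, X4, X5 (k = 4).
Σσᵢ² = 2.37 + 2.28 + 1.82 + 1.04 = 7.51
σ²_T = 7.51 + 2 × 3.74 = 14.99
α (item deleted) = (4/3)·(1 − 7.51/14.99) = 0.67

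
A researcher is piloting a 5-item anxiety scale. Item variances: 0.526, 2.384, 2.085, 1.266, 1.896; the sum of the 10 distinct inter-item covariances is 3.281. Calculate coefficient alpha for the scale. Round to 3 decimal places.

α = 0.557

sum of item variances = 0.526 + 2.384 + 2.085 + 1.266 + 1.896 = 8.157
Sum of distinct covariances = 3.281
σ²_total = sum of item variances + 2·Σcov = 8.157 + 2 × 3.281 = 14.719
α = (5/4)·(1 − 8.157/14.719) = 0.557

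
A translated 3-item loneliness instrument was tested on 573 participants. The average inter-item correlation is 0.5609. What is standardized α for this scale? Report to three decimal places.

Standardized α = k·r̄ / (1 + (k−1)·r̄) = 3 × 0.5609 / (1 + 2 × 0.5609)
  = 1.6827 / 2.1218 = 0.793

α = 0.793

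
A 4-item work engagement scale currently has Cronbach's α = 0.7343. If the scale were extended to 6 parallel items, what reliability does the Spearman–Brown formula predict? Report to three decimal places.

Length factor m = 6/4 = 1.5000
α' = m·α / (1 + (m−1)·α)
   = 6/4 × 0.7343 / (1 + (6/4 − 1) × 0.7343)
   = 1.1014 / 1.3672 = 0.806

predicted reliability = 0.806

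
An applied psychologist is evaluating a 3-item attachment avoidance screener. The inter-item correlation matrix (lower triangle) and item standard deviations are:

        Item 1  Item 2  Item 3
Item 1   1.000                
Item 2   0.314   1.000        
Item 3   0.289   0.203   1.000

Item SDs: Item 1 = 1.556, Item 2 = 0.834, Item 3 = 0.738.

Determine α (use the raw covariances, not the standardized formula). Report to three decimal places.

α = 0.481

Σσ²ᵢ = 1.556² + 0.834² + 0.738² = 3.6613
Covariances σ_ij = r_ij · s_i · s_j:
  σ(Item 1,Item 2) = 0.314 × 1.556 × 0.834 = 0.4075
  σ(Item 1,Item 3) = 0.289 × 1.556 × 0.738 = 0.3319
  σ(Item 2,Item 3) = 0.203 × 0.834 × 0.738 = 0.1249
σ²_T = Σσ²ᵢ + 2·Σσ_ij = 3.6613 + 2 × 0.8643 = 5.3899
α = (3/2)·(1 − 3.6613/5.3899) = 0.481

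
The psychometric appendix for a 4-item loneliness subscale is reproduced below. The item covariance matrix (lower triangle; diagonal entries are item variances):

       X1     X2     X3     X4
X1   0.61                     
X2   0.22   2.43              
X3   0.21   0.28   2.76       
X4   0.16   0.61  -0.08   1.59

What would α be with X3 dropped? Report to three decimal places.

α = 0.449

Remaining items: X1, X2, X4 (k = 3).
sum of item variances = 0.61 + 2.43 + 1.59 = 4.63
σ²_total = 4.63 + 2 × 0.99 = 6.61
α (item deleted) = (3/2)·(1 − 4.63/6.61) = 0.449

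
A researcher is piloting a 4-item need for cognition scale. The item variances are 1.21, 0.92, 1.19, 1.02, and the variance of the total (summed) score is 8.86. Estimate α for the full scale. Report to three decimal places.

Σσᵢ² = 1.21 + 0.92 + 1.19 + 1.02 = 4.34
α = (k/(k−1))·(1 − Σσᵢ²/σ²_total) = (4/3)·(1 − 4.34/8.86) = 0.680

α = 0.680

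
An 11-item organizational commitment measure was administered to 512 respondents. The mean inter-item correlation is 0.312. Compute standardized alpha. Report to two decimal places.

α = 0.83

Standardized α = k·r̄ / (1 + (k−1)·r̄) = 11 × 0.312 / (1 + 10 × 0.312)
  = 3.4320 / 4.1200 = 0.83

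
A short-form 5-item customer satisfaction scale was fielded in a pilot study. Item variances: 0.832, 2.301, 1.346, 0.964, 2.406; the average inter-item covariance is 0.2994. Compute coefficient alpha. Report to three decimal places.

Σσᵢ² = 0.832 + 2.301 + 1.346 + 0.964 + 2.406 = 7.849
Sum of the 10 distinct covariances = 10 × 0.2994 = 2.9940
σ²_T = Σσᵢ² + 2·Σcov = 7.849 + 2 × 2.9940 = 13.8370
α = (5/4)·(1 − 7.849/13.8370) = 0.541

coefficient alpha = 0.541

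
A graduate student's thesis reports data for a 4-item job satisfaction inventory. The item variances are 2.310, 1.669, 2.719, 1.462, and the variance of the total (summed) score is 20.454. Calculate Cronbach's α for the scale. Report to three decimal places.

Cronbach's α = 0.801

Σσᵢ² = 2.310 + 1.669 + 2.719 + 1.462 = 8.160
α = (k/(k−1))·(1 − Σσᵢ²/σ²_total) = (4/3)·(1 − 8.160/20.454) = 0.801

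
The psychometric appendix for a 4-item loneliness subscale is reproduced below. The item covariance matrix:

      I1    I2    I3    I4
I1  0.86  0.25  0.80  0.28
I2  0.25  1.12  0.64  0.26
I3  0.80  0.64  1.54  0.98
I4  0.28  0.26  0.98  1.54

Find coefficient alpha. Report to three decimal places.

coefficient alpha = 0.746

Σσᵢ² = 0.86 + 1.12 + 1.54 + 1.54 = 5.06
Sum of off-diagonal covariances = 3.21
σ²_T = 5.06 + 2 × 3.21 = 11.48
α = (k/(k−1))·(1 − Σσᵢ²/σ²_T) = (4/3)·(1 − 5.06/11.48) = 0.746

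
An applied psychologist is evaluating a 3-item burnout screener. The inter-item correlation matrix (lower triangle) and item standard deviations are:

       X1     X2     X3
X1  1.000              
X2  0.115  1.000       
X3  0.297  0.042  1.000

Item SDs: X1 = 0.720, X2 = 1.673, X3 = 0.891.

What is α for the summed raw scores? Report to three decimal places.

α = 0.240

Σσ²ᵢ = 0.720² + 1.673² + 0.891² = 4.1112
Covariances σ_ij = r_ij · s_i · s_j:
  σ(X1,X2) = 0.115 × 0.720 × 1.673 = 0.1385
  σ(X1,X3) = 0.297 × 0.720 × 0.891 = 0.1905
  σ(X2,X3) = 0.042 × 1.673 × 0.891 = 0.0626
σ²_T = Σσ²ᵢ + 2·Σσ_ij = 4.1112 + 2 × 0.3916 = 4.8944
α = (3/2)·(1 − 4.1112/4.8944) = 0.240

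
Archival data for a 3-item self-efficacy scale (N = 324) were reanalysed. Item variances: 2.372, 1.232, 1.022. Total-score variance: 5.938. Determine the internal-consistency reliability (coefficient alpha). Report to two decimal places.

ΣVar(i) = 2.372 + 1.232 + 1.022 = 4.626
α = (k/(k−1))·(1 − ΣVar(i)/Var(T)) = (3/2)·(1 − 4.626/5.938) = 0.33

coefficient alpha = 0.33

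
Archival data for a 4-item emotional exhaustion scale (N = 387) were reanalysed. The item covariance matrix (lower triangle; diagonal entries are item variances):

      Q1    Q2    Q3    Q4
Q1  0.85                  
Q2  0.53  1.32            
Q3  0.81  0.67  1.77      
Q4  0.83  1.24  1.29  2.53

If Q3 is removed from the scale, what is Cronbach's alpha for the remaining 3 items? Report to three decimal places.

Cronbach's alpha = 0.788

Remaining items: Q1, Q2, Q4 (k = 3).
Σσ²ᵢ = 0.85 + 1.32 + 2.53 = 4.70
Var(T) = 4.70 + 2 × 2.60 = 9.90
α (item deleted) = (3/2)·(1 − 4.70/9.90) = 0.788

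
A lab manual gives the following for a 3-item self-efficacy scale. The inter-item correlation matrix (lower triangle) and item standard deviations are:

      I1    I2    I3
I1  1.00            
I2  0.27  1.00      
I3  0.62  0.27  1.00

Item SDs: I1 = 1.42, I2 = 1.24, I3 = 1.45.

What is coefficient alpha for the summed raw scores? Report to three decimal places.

Σσ²ᵢ = 1.42² + 1.24² + 1.45² = 5.6565
Covariances σ_ij = r_ij · s_i · s_j:
  σ(I1,I2) = 0.27 × 1.42 × 1.24 = 0.4754
  σ(I1,I3) = 0.62 × 1.42 × 1.45 = 1.2766
  σ(I2,I3) = 0.27 × 1.24 × 1.45 = 0.4855
σ²_T = Σσ²ᵢ + 2·Σσ_ij = 5.6565 + 2 × 2.2375 = 10.1315
α = (3/2)·(1 − 5.6565/10.1315) = 0.663

coefficient alpha = 0.663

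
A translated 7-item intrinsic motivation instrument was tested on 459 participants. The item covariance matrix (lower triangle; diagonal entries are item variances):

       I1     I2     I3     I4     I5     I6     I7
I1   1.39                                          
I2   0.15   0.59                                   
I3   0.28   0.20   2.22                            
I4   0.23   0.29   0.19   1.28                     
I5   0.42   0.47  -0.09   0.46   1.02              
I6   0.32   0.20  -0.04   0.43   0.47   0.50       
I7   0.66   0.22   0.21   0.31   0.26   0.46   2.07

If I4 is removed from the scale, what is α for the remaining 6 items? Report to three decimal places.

Remaining items: I1, I2, I3, I5, I6, I7 (k = 6).
ΣVar(i) = 1.39 + 0.59 + 2.22 + 1.02 + 0.50 + 2.07 = 7.79
total variance = 7.79 + 2 × 4.19 = 16.17
α (item deleted) = (6/5)·(1 − 7.79/16.17) = 0.622

α = 0.622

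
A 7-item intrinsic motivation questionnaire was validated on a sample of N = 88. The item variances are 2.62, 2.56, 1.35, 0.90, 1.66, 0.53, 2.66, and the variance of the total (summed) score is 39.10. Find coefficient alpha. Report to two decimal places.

coefficient alpha = 0.80

ΣVar(i) = 2.62 + 2.56 + 1.35 + 0.90 + 1.66 + 0.53 + 2.66 = 12.28
α = (k/(k−1))·(1 − ΣVar(i)/Var(T)) = (7/6)·(1 − 12.28/39.10) = 0.80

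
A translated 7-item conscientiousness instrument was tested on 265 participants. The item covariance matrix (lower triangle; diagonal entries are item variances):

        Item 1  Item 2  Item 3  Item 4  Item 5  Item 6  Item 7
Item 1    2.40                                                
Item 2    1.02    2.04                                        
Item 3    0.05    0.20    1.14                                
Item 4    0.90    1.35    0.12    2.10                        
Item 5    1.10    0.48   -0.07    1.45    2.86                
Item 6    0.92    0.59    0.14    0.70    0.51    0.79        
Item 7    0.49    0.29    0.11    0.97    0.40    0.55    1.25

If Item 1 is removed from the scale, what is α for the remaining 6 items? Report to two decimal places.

Remaining items: Item 2, Item 3, Item 4, Item 5, Item 6, Item 7 (k = 6).
Σσᵢ² = 2.04 + 1.14 + 2.10 + 2.86 + 0.79 + 1.25 = 10.18
total variance = 10.18 + 2 × 7.79 = 25.76
α (item deleted) = (6/5)·(1 − 10.18/25.76) = 0.73

α = 0.73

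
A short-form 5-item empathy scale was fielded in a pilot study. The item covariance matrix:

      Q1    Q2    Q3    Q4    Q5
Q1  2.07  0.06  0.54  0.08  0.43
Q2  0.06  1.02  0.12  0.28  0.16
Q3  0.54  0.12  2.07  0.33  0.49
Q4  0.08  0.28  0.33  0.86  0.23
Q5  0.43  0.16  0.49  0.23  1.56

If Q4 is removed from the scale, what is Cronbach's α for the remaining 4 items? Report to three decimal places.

α = 0.465

Remaining items: Q1, Q2, Q3, Q5 (k = 4).
Σσ²ᵢ = 2.07 + 1.02 + 2.07 + 1.56 = 6.72
σ²_total = 6.72 + 2 × 1.80 = 10.32
α (item deleted) = (4/3)·(1 − 6.72/10.32) = 0.465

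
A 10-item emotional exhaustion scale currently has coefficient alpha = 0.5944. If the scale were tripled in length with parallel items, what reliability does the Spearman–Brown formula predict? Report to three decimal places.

predicted reliability = 0.815

Length factor m = 3
α' = m·α / (1 + (m−1)·α)
   = 3 × 0.5944 / (1 + (3 − 1) × 0.5944)
   = 1.7832 / 2.1888 = 0.815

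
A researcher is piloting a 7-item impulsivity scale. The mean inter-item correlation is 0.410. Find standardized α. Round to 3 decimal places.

standardized α = 0.829

Standardized α = k·r̄ / (1 + (k−1)·r̄) = 7 × 0.410 / (1 + 6 × 0.410)
  = 2.8700 / 3.4600 = 0.829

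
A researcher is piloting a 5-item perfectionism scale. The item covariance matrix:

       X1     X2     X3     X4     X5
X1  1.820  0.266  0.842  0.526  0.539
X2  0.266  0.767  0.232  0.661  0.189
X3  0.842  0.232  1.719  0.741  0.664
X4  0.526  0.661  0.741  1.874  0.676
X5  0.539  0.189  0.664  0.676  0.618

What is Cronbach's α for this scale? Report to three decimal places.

sum of item variances = 1.820 + 0.767 + 1.719 + 1.874 + 0.618 = 6.798
Sum of off-diagonal covariances = 5.336
σ²_T = 6.798 + 2 × 5.336 = 17.470
α = (k/(k−1))·(1 − sum of item variances/σ²_T) = (5/4)·(1 − 6.798/17.470) = 0.764

Cronbach's α = 0.764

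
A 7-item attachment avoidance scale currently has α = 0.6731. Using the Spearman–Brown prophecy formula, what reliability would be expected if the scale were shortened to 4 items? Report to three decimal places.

Length factor m = 4/7 = 0.5714
α' = m·α / (1 − (1−m)·α)
   = 4/7 × 0.6731 / (1 − (1 − 4/7) × 0.6731)
   = 0.3846 / 0.7115 = 0.541

predicted reliability = 0.541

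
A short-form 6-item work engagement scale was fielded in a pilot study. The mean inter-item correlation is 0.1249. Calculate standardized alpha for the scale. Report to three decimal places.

α = 0.461

Standardized α = k·r̄ / (1 + (k−1)·r̄) = 6 × 0.1249 / (1 + 5 × 0.1249)
  = 0.7494 / 1.6245 = 0.461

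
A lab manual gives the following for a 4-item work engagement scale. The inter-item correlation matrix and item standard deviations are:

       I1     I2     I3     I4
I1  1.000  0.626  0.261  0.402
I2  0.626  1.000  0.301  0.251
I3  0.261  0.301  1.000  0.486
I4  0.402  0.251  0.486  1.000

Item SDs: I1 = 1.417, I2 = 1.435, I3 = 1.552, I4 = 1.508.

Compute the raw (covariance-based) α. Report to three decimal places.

Σσ²ᵢ = 1.417² + 1.435² + 1.552² + 1.508² = 8.7499
Covariances σ_ij = r_ij · s_i · s_j:
  σ(I1,I2) = 0.626 × 1.417 × 1.435 = 1.2729
  σ(I1,I3) = 0.261 × 1.417 × 1.552 = 0.5740
  σ(I1,I4) = 0.402 × 1.417 × 1.508 = 0.8590
  σ(I2,I3) = 0.301 × 1.435 × 1.552 = 0.6704
  σ(I2,I4) = 0.251 × 1.435 × 1.508 = 0.5432
  σ(I3,I4) = 0.486 × 1.552 × 1.508 = 1.1374
σ²_T = Σσ²ᵢ + 2·Σσ_ij = 8.7499 + 2 × 5.0569 = 18.8637
α = (4/3)·(1 − 8.7499/18.8637) = 0.715

α = 0.715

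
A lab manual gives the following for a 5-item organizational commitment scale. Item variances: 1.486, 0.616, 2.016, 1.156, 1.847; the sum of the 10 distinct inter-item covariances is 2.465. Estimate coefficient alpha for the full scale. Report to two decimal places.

Σσᵢ² = 1.486 + 0.616 + 2.016 + 1.156 + 1.847 = 7.121
Sum of distinct covariances = 2.465
σ²_T = Σσᵢ² + 2·Σcov = 7.121 + 2 × 2.465 = 12.051
α = (5/4)·(1 − 7.121/12.051) = 0.51

coefficient alpha = 0.51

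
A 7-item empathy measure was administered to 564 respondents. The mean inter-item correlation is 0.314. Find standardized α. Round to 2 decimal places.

α = 0.76

Standardized α = k·r̄ / (1 + (k−1)·r̄) = 7 × 0.314 / (1 + 6 × 0.314)
  = 2.1980 / 2.8840 = 0.76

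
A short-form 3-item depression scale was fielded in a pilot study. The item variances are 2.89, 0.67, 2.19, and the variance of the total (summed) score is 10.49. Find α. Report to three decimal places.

Σσ²ᵢ = 2.89 + 0.67 + 2.19 = 5.75
α = (k/(k−1))·(1 − Σσ²ᵢ/σ²_total) = (3/2)·(1 − 5.75/10.49) = 0.678

α = 0.678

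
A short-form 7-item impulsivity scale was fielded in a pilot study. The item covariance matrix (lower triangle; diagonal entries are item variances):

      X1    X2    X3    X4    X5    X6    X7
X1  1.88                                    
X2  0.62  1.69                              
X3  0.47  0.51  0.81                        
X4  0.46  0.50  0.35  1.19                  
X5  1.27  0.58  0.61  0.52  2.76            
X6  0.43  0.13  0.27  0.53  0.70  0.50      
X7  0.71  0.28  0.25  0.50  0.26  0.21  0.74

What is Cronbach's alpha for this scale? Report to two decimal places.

α = 0.79

ΣVar(i) = 1.88 + 1.69 + 0.81 + 1.19 + 2.76 + 0.50 + 0.74 = 9.57
Σ_{i<j} σ_ij = 10.16
Var(T) = 9.57 + 2 × 10.16 = 29.89
α = (k/(k−1))·(1 − ΣVar(i)/Var(T)) = (7/6)·(1 − 9.57/29.89) = 0.79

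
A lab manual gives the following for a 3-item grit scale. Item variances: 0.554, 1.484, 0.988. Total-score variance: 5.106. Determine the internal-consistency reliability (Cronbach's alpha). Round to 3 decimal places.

α = 0.611

Σσ²ᵢ = 0.554 + 1.484 + 0.988 = 3.026
α = (k/(k−1))·(1 − Σσ²ᵢ/Var(T)) = (3/2)·(1 − 3.026/5.106) = 0.611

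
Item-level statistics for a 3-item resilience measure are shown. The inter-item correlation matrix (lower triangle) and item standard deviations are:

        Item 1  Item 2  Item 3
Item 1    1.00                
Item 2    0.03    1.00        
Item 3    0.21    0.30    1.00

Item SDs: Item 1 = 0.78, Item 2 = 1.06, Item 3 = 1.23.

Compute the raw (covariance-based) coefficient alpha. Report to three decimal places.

coefficient alpha = 0.413

Σσ²ᵢ = 0.78² + 1.06² + 1.23² = 3.2449
Covariances σ_ij = r_ij · s_i · s_j:
  σ(Item 1,Item 2) = 0.03 × 0.78 × 1.06 = 0.0248
  σ(Item 1,Item 3) = 0.21 × 0.78 × 1.23 = 0.2015
  σ(Item 2,Item 3) = 0.30 × 1.06 × 1.23 = 0.3911
σ²_T = Σσ²ᵢ + 2·Σσ_ij = 3.2449 + 2 × 0.6174 = 4.4797
α = (3/2)·(1 − 3.2449/4.4797) = 0.413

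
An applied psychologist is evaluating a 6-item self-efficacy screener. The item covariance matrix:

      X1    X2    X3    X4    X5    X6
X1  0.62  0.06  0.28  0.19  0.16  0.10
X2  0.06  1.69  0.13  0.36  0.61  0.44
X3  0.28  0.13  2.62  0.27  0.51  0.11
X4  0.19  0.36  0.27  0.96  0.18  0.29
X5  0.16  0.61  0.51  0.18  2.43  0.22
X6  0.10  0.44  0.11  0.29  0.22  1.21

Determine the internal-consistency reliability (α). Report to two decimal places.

sum of item variances = 0.62 + 1.69 + 2.62 + 0.96 + 2.43 + 1.21 = 9.53
Sum of the distinct covariances = 3.91
total variance = 9.53 + 2 × 3.91 = 17.35
α = (k/(k−1))·(1 − sum of item variances/total variance) = (6/5)·(1 − 9.53/17.35) = 0.54

α = 0.54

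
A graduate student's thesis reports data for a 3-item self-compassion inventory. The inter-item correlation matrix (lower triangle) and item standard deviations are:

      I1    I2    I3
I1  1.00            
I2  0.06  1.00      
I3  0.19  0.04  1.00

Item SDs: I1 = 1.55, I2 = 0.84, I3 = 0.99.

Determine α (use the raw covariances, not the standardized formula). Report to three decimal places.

α = 0.247

Σσ²ᵢ = 1.55² + 0.84² + 0.99² = 4.0882
Covariances σ_ij = r_ij · s_i · s_j:
  σ(I1,I2) = 0.06 × 1.55 × 0.84 = 0.0781
  σ(I1,I3) = 0.19 × 1.55 × 0.99 = 0.2916
  σ(I2,I3) = 0.04 × 0.84 × 0.99 = 0.0333
σ²_T = Σσ²ᵢ + 2·Σσ_ij = 4.0882 + 2 × 0.4030 = 4.8942
α = (3/2)·(1 − 4.0882/4.8942) = 0.247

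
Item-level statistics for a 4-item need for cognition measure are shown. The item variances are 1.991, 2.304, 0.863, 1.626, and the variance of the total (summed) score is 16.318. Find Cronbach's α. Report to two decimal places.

Cronbach's α = 0.78

Σσᵢ² = 1.991 + 2.304 + 0.863 + 1.626 = 6.784
α = (k/(k−1))·(1 − Σσᵢ²/σ²_total) = (4/3)·(1 − 6.784/16.318) = 0.78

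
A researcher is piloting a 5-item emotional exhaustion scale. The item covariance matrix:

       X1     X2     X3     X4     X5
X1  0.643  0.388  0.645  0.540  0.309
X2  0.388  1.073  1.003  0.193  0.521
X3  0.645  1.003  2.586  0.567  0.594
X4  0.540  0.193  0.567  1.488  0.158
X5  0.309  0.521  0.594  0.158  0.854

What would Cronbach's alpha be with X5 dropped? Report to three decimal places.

Cronbach's alpha = 0.714

Remaining items: X1, X2, X3, X4 (k = 4).
sum of item variances = 0.643 + 1.073 + 2.586 + 1.488 = 5.790
total variance = 5.790 + 2 × 3.336 = 12.462
α (item deleted) = (4/3)·(1 − 5.790/12.462) = 0.714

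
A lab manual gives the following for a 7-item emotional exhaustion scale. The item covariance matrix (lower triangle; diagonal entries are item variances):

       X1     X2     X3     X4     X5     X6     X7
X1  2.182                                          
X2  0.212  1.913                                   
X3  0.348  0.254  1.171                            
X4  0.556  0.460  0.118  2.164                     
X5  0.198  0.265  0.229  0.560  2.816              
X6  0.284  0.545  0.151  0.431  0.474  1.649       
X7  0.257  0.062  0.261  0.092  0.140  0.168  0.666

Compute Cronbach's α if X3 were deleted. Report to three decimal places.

α = 0.543

Remaining items: X1, X2, X4, X5, X6, X7 (k = 6).
ΣVar(i) = 2.182 + 1.913 + 2.164 + 2.816 + 1.649 + 0.666 = 11.390
σ²_T = 11.390 + 2 × 4.704 = 20.798
α (item deleted) = (6/5)·(1 − 11.390/20.798) = 0.543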